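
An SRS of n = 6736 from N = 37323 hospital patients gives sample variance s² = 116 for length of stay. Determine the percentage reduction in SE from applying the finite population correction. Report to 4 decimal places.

9.4726

f = n/N = 6736/37323 = 0.18047853.
SE_no-fpc = √(s²/n) = 0.13122844; SE_fpc = √((1−f)s²/n) = 0.11879773.
Ratio = √(1−f) = 0.90527425. Reduction = 100·(1 − 0.90527425) = 9.4726%.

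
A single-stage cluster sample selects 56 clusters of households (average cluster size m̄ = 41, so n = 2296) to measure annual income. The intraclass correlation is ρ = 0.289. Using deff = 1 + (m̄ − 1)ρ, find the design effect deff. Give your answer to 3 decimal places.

deff = 1 + (41 − 1)·0.289 = 1 + 11.56 = 12.56.

12.560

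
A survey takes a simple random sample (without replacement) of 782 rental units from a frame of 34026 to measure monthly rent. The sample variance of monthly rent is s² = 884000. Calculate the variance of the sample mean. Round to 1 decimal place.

1104.5

Under SRS without replacement, Var(ȳ) = (1 − f)·s²/n with f = n/N = 782/34026 = 0.02298243.
Var(ȳ) = (1 − 0.02298243)·884000/782 = 0.97701757·1130.4348 = 1104.4546.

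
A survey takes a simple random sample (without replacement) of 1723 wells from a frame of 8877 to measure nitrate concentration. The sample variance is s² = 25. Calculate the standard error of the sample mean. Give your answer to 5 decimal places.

0.10814

Under SRS without replacement, Var(ȳ) = (1 − f)·s²/n with f = n/N = 1723/8877 = 0.19409710.
Var(ȳ) = (1 − 0.19409710)·25/1723 = 0.80590290·0.014509576 = 0.01169331.
SE(ȳ) = √(0.01169331) = 0.10814.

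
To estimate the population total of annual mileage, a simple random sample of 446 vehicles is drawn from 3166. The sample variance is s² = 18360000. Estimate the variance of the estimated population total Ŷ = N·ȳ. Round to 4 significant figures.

3.545 × 10^11

Var(Ŷ) = N²·Var(ȳ) = N²·(1 − n/N)·s²/n.
f = 446/3166 = 0.14087176; Var(ȳ) = 0.85912824·18360000/446 = 35366.804.
Var(Ŷ) = 3166² · 35366.804 = 3.5450114 × 10^11.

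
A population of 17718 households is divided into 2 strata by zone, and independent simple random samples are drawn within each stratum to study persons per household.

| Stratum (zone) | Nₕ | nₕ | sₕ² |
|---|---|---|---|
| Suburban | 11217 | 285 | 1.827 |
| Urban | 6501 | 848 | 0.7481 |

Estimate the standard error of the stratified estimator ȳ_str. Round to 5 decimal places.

0.05106

Var(ȳ_str) = Σₕ Wₕ²(1 − fₕ)sₕ²/nₕ with Wₕ = Nₕ/N, N = 17718.
Suburban: Wₕ = 0.63308500; term = 0.63308500²·(1 − 0.02540786)·1.827/285 = 0.0025040364.
Urban: Wₕ = 0.36691500; term = 0.36691500²·(1 − 0.13044147)·0.7481/848 = 1.0327461 × 10^-4.
Sum = 0.002607311.
SE = √(0.002607311) = 0.05106.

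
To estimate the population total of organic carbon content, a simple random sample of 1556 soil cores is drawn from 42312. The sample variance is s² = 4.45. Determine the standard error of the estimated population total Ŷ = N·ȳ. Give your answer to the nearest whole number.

2221

Var(Ŷ) = N²·Var(ȳ) = N²·(1 − n/N)·s²/n.
f = 1556/42312 = 0.03677444; Var(ȳ) = 0.96322556·4.45/1556 = 0.0027547261.
Var(Ŷ) = 42312² · 0.0027547261 = 4.9318009 × 10^6.
SE(Ŷ) = √(4.9318009 × 10^6) = 2221.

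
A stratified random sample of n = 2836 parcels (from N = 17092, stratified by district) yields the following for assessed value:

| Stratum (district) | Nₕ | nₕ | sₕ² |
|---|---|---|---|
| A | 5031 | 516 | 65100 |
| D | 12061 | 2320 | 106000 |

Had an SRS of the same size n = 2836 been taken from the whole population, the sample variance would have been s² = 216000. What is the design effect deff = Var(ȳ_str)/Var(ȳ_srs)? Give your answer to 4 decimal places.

0.4437

Var(ȳ_str) = Σ Wₕ²(1−fₕ)sₕ²/nₕ with Wₕ = Nₕ/17092:
  A: (5031/17092)²·(1−516/5031)·65100/516 = 9.8097421
  D: (12061/17092)²·(1−2320/12061)·106000/2320 = 18.374646
  → Var(ȳ_str) = 28.184388.
Var(ȳ_srs) = (1 − 2836/17092)·216000/2836 = 63.526119.
deff = 28.184388 / 63.526119 = 0.4437.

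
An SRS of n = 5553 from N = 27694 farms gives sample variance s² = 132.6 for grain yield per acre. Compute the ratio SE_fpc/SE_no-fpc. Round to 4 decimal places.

f = n/N = 5553/27694 = 0.20051275.
SE_no-fpc = √(s²/n) = 0.15452826; SE_fpc = √((1−f)s²/n) = 0.13816998.
Ratio = √(1−f) = 0.89414051.

0.8941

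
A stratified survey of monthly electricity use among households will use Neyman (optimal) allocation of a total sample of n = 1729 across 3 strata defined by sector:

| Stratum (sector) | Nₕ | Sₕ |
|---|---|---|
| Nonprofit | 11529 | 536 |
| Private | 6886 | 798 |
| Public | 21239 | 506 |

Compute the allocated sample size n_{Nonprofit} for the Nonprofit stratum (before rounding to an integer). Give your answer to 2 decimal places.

476.53

Neyman allocation: nₕ = n·NₕSₕ / Σⱼ NⱼSⱼ.
Σ NⱼSⱼ = 11529·536 + 6886·798 + 21239·506 = 2.2421506 × 10^7.
n_{Nonprofit} = 1729·11529·536 / (2.2421506 × 10^7) = 476.53.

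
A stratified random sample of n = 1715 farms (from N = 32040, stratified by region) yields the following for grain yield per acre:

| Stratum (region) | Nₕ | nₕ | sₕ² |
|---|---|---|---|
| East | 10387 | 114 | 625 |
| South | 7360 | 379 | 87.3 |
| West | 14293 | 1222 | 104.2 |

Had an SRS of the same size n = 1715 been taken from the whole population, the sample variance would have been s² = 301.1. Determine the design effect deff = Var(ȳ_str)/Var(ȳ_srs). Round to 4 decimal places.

3.5922

Var(ȳ_str) = Σ Wₕ²(1−fₕ)sₕ²/nₕ with Wₕ = Nₕ/32040:
  East: (10387/32040)²·(1−114/10387)·625/114 = 0.56987233
  South: (7360/32040)²·(1−379/7360)·87.3/379 = 0.011528836
  West: (14293/32040)²·(1−1222/14293)·104.2/1222 = 0.015518284
  → Var(ȳ_str) = 0.59691945.
Var(ȳ_srs) = (1 − 1715/32040)·301.1/1715 = 0.16617089.
deff = 0.59691945 / 0.16617089 = 3.5922.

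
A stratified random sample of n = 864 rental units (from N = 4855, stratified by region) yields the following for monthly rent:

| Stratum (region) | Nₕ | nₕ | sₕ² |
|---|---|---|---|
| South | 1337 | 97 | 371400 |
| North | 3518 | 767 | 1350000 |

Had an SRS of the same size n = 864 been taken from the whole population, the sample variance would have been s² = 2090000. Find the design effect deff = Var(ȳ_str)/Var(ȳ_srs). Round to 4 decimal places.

0.4989

Var(ȳ_str) = Σ Wₕ²(1−fₕ)sₕ²/nₕ with Wₕ = Nₕ/4855:
  South: (1337/4855)²·(1−97/1337)·371400/97 = 269.30523
  North: (3518/4855)²·(1−767/3518)·1350000/767 = 722.68054
  → Var(ȳ_str) = 991.98577.
Var(ȳ_srs) = (1 − 864/4855)·2090000/864 = 1988.4974.
deff = 991.98577 / 1988.4974 = 0.4989.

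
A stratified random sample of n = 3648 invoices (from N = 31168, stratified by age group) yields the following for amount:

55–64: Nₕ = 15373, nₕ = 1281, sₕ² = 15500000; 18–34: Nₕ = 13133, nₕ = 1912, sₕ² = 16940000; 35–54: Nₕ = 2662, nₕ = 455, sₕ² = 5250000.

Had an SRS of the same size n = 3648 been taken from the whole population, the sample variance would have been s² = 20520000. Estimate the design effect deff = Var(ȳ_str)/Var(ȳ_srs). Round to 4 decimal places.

0.8280

Var(ȳ_str) = Σ Wₕ²(1−fₕ)sₕ²/nₕ with Wₕ = Nₕ/31168:
  55–64: (15373/31168)²·(1−1281/15373)·15500000/1281 = 2698.3356
  18–34: (13133/31168)²·(1−1912/13133)·16940000/1912 = 1344.012
  35–54: (2662/31168)²·(1−455/2662)·5250000/455 = 69.781519
  → Var(ȳ_str) = 4112.1291.
Var(ȳ_srs) = (1 − 3648/31168)·20520000/3648 = 4966.6324.
deff = 4112.1291 / 4966.6324 = 0.8280.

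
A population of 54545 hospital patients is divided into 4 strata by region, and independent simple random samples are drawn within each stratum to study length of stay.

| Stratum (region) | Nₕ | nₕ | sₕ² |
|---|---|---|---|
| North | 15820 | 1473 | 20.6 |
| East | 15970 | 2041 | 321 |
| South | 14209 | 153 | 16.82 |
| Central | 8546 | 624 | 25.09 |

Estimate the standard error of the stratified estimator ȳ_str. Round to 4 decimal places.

0.1453

Var(ȳ_str) = Σₕ Wₕ²(1 − fₕ)sₕ²/nₕ with Wₕ = Nₕ/N, N = 54545.
North: Wₕ = 0.29003575; term = 0.29003575²·(1 − 0.09310999)·20.6/1473 = 0.0010668962.
East: Wₕ = 0.29278577; term = 0.29278577²·(1 − 0.12780213)·321/2041 = 0.011759179.
South: Wₕ = 0.26050050; term = 0.26050050²·(1 − 0.01076782)·16.82/153 = 0.0073798907.
Central: Wₕ = 0.15667797; term = 0.15667797²·(1 − 0.07301662)·25.09/624 = 9.1496379 × 10^-4.
Sum = 0.02112093.
SE = √(0.02112093) = 0.1453.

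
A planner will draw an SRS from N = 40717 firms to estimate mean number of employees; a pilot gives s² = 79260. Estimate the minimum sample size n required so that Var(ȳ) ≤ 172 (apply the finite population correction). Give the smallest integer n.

456

Without fpc, n₀ = s²/D = 79260/172 = 460.8140.
With fpc, (1 − n/N)·s²/n ≤ D requires n ≥ n₀/(1 + n₀/N) = 460.8140/(1 + 460.8140/40717) = 455.6571.
Rounding up, n = 456.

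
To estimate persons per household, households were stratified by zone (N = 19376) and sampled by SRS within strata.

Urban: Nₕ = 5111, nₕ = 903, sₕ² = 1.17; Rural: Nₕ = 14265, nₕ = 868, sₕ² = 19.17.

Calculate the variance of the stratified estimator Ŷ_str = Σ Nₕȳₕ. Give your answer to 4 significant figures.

Var(Ŷ_str) = Σₕ Nₕ²(1 − fₕ)sₕ²/nₕ.
Urban: 5111²·(1 − 903/5111)·1.17/903 = 27866.327.
Rural: 14265²·(1 − 868/14265)·19.17/868 = 4.2206731 × 10^6.
Sum = 4.2485394 × 10^6.

4.249 × 10^6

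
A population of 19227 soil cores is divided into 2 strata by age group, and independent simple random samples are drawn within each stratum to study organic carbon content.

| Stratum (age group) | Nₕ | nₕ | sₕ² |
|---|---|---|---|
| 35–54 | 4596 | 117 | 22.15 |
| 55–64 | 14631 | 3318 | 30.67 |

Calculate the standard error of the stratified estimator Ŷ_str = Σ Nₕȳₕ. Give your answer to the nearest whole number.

2330

Var(Ŷ_str) = Σₕ Nₕ²(1 − fₕ)sₕ²/nₕ.
35–54: 4596²·(1 − 117/4596)·22.15/117 = 3.8971664 × 10^6.
55–64: 14631²·(1 − 3318/14631)·30.67/3318 = 1.5299921 × 10^6.
Sum = 5.4271585 × 10^6.
SE = √(5.4271585 × 10^6) = 2330.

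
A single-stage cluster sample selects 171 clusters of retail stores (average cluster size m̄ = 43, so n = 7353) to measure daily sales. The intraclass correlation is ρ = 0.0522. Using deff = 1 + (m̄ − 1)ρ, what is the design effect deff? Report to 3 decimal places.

3.192

deff = 1 + (43 − 1)·0.0522 = 1 + 2.1924 = 3.1924.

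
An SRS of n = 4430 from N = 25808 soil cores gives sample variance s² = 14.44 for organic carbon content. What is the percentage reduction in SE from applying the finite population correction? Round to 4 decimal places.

8.9864

f = n/N = 4430/25808 = 0.17165220.
SE_no-fpc = √(s²/n) = 0.057092851; SE_fpc = √((1−f)s²/n) = 0.051962268.
Ratio = √(1−f) = 0.91013614. Reduction = 100·(1 − 0.91013614) = 8.9864%.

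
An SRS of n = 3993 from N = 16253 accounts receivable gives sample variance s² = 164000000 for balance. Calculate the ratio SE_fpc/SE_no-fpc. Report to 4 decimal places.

0.8685

f = n/N = 3993/16253 = 0.24567772.
SE_no-fpc = √(s²/n) = 202.66197; SE_fpc = √((1−f)s²/n) = 176.01543.
Ratio = √(1−f) = 0.86851729.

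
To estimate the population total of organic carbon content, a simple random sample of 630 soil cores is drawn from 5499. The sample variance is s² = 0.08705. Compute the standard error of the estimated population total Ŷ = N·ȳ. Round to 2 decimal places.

60.82

Var(Ŷ) = N²·Var(ȳ) = N²·(1 − n/N)·s²/n.
f = 630/5499 = 0.11456628; Var(ȳ) = 0.88543372·0.08705/630 = 1.2234445 × 10^-4.
Var(Ŷ) = 5499² · (1.2234445 × 10^-4) = 3699.5739.
SE(Ŷ) = √(3699.5739) = 60.82.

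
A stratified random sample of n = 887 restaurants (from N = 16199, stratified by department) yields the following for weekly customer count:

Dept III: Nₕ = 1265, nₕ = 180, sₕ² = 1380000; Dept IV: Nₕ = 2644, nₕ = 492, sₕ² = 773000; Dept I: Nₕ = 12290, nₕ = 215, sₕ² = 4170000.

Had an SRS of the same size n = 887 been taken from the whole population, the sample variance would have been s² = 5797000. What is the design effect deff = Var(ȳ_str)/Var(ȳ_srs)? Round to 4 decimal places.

Var(ȳ_str) = Σ Wₕ²(1−fₕ)sₕ²/nₕ with Wₕ = Nₕ/16199:
  Dept III: (1265/16199)²·(1−180/1265)·1380000/180 = 40.10056
  Dept IV: (2644/16199)²·(1−492/2644)·773000/492 = 34.067612
  Dept I: (12290/16199)²·(1−215/12290)·4170000/215 = 10968.827
  → Var(ȳ_str) = 11042.995.
Var(ȳ_srs) = (1 − 887/16199)·5797000/887 = 6177.6514.
deff = 11042.995 / 6177.6514 = 1.7876.

1.7876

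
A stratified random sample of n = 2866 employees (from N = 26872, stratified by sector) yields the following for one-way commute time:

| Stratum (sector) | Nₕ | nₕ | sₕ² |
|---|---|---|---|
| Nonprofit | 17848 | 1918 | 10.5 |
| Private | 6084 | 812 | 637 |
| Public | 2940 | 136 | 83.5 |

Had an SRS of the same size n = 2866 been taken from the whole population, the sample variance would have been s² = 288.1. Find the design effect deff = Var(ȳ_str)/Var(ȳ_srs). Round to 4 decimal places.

Var(ȳ_str) = Σ Wₕ²(1−fₕ)sₕ²/nₕ with Wₕ = Nₕ/26872:
  Nonprofit: (17848/26872)²·(1−1918/17848)·10.5/1918 = 0.0021554902
  Private: (6084/26872)²·(1−812/6084)·637/812 = 0.034845607
  Public: (2940/26872)²·(1−136/2940)·83.5/136 = 0.0070092722
  → Var(ȳ_str) = 0.044010369.
Var(ȳ_srs) = (1 − 2866/26872)·288.1/2866 = 0.089802181.
deff = 0.044010369 / 0.089802181 = 0.4901.

0.4901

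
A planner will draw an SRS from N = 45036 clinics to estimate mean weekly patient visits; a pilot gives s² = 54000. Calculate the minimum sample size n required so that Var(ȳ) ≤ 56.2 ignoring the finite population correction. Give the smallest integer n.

961

Without fpc, n₀ = s²/D = 54000/56.2 = 960.8541.
Rounding up, n = 961.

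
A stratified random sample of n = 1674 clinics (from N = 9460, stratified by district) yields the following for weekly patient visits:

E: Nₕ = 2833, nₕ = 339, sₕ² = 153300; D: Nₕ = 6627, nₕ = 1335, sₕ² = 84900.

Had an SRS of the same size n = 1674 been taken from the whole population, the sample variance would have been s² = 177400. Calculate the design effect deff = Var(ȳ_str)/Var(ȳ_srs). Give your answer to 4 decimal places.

Var(ȳ_str) = Σ Wₕ²(1−fₕ)sₕ²/nₕ with Wₕ = Nₕ/9460:
  E: (2833/9460)²·(1−339/2833)·153300/339 = 35.702876
  D: (6627/9460)²·(1−1335/6627)·84900/1335 = 24.921889
  → Var(ȳ_str) = 60.624765.
Var(ȳ_srs) = (1 − 1674/9460)·177400/1674 = 87.221073.
deff = 60.624765 / 87.221073 = 0.6951.

0.6951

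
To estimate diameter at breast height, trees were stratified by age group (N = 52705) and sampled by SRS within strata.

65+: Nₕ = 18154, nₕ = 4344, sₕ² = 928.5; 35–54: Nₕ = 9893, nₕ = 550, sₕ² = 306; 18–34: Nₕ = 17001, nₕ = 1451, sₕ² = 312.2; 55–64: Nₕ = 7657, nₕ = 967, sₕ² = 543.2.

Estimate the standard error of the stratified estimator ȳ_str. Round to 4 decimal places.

Var(ȳ_str) = Σₕ Wₕ²(1 − fₕ)sₕ²/nₕ with Wₕ = Nₕ/N, N = 52705.
65+: Wₕ = 0.34444550; term = 0.34444550²·(1 − 0.23928611)·928.5/4344 = 0.019290988.
35–54: Wₕ = 0.18770515; term = 0.18770515²·(1 − 0.05559487)·306/550 = 0.018512687.
18–34: Wₕ = 0.32256902; term = 0.32256902²·(1 − 0.08534792)·312.2/1451 = 0.020477018.
55–64: Wₕ = 0.14528033; term = 0.14528033²·(1 − 0.12628967)·543.2/967 = 0.010358919.
Sum = 0.068639612.
SE = √(0.068639612) = 0.2620.

0.2620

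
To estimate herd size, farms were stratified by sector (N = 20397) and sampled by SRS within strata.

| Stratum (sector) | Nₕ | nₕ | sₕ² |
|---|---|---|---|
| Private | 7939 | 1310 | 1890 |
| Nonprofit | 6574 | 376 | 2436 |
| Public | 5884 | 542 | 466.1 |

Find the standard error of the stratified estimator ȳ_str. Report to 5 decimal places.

0.93914

Var(ȳ_str) = Σₕ Wₕ²(1 − fₕ)sₕ²/nₕ with Wₕ = Nₕ/N, N = 20397.
Private: Wₕ = 0.38922391; term = 0.38922391²·(1 − 0.16500819)·1890/1310 = 0.18250373.
Nonprofit: Wₕ = 0.32230230; term = 0.32230230²·(1 − 0.05719501)·2436/376 = 0.63450949.
Public: Wₕ = 0.28847380; term = 0.28847380²·(1 − 0.09211421)·466.1/542 = 0.064971631.
Sum = 0.88198485.
SE = √(0.88198485) = 0.93914.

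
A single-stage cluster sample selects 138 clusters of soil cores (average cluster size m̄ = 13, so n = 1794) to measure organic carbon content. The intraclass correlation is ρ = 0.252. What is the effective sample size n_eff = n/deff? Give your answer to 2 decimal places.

deff = 1 + (13 − 1)·0.252 = 1 + 3.024 = 4.024.
n_eff = 1794 / 4.024 = 445.83.

445.83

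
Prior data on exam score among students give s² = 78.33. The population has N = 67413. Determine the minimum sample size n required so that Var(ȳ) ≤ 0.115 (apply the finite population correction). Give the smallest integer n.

Without fpc, n₀ = s²/D = 78.33/0.115 = 681.1304.
With fpc, (1 − n/N)·s²/n ≤ D requires n ≥ n₀/(1 + n₀/N) = 681.1304/(1 + 681.1304/67413) = 674.3172.
Rounding up, n = 675.

675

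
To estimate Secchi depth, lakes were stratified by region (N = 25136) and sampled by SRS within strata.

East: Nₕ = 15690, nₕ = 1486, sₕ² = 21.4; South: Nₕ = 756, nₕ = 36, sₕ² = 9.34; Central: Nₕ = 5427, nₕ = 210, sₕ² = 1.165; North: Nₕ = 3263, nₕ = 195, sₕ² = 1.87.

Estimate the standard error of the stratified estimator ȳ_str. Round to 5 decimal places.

Var(ȳ_str) = Σₕ Wₕ²(1 − fₕ)sₕ²/nₕ with Wₕ = Nₕ/N, N = 25136.
East: Wₕ = 0.62420433; term = 0.62420433²·(1 − 0.09471001)·21.4/1486 = 0.0050796786.
South: Wₕ = 0.03007638; term = 0.03007638²·(1 − 0.04761905)·9.34/36 = 2.2351482 × 10^-4.
Central: Wₕ = 0.21590547; term = 0.21590547²·(1 − 0.03869541)·1.165/210 = 2.4859647 × 10^-4.
North: Wₕ = 0.12981381; term = 0.12981381²·(1 − 0.05976096)·1.87/195 = 1.5194524 × 10^-4.
Sum = 0.0057037351.
SE = √(0.0057037351) = 0.07552.

0.07552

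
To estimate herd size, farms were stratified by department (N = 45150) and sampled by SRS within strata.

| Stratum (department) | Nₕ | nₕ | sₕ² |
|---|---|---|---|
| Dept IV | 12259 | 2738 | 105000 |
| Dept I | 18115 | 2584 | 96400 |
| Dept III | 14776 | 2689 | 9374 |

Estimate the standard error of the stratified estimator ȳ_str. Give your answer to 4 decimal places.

2.7659

Var(ȳ_str) = Σₕ Wₕ²(1 − fₕ)sₕ²/nₕ with Wₕ = Nₕ/N, N = 45150.
Dept IV: Wₕ = 0.27151717; term = 0.27151717²·(1 − 0.22334611)·105000/2738 = 2.195725.
Dept I: Wₕ = 0.40121816; term = 0.40121816²·(1 − 0.14264422)·96400/2584 = 5.1488089.
Dept III: Wₕ = 0.32726467; term = 0.32726467²·(1 − 0.18198430)·9374/2689 = 0.30541759.
Sum = 7.6499515.
SE = √(7.6499515) = 2.7659.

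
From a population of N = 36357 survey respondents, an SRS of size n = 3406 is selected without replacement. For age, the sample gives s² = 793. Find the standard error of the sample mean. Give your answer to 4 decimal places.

0.4594

Under SRS without replacement, Var(ȳ) = (1 − f)·s²/n with f = n/N = 3406/36357 = 0.09368210.
Var(ȳ) = (1 − 0.09368210)·793/3406 = 0.90631790·0.23282443 = 0.21101295.
SE(ȳ) = √(0.21101295) = 0.4594.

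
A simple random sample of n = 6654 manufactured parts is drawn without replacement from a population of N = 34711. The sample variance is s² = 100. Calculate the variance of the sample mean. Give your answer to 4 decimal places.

Under SRS without replacement, Var(ȳ) = (1 − f)·s²/n with f = n/N = 6654/34711 = 0.19169716.
Var(ȳ) = (1 − 0.19169716)·100/6654 = 0.80830284·0.015028554 = 0.012147623.

0.0121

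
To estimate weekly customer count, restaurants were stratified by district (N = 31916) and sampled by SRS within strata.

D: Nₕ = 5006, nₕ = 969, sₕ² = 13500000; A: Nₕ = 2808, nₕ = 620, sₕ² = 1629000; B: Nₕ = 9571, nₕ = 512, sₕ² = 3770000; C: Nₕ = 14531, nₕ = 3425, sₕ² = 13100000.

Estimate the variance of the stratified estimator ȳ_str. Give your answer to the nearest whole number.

1525

Var(ȳ_str) = Σₕ Wₕ²(1 − fₕ)sₕ²/nₕ with Wₕ = Nₕ/N, N = 31916.
D: Wₕ = 0.15684923; term = 0.15684923²·(1 − 0.19356772)·13500000/969 = 276.40295.
A: Wₕ = 0.08798095; term = 0.08798095²·(1 − 0.22079772)·1629000/620 = 15.847359.
B: Wₕ = 0.29988094; term = 0.29988094²·(1 − 0.05349493)·3770000/512 = 626.74669.
C: Wₕ = 0.45528888; term = 0.45528888²·(1 − 0.23570298)·13100000/3425 = 605.96422.
Sum = 1524.9612.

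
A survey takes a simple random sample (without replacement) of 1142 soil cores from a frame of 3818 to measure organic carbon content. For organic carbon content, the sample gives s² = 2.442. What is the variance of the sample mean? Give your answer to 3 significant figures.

0.00150

Under SRS without replacement, Var(ȳ) = (1 − f)·s²/n with f = n/N = 1142/3818 = 0.29910948.
Var(ȳ) = (1 − 0.29910948)·2.442/1142 = 0.70089052·0.0021383538 = 0.0014987519.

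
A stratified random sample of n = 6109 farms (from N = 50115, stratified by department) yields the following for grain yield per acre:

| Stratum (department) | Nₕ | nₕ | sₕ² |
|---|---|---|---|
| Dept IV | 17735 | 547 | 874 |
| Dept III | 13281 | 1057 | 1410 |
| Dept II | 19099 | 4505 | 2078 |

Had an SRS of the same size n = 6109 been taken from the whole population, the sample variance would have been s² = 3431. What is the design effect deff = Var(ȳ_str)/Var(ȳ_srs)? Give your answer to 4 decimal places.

0.6719

Var(ȳ_str) = Σ Wₕ²(1−fₕ)sₕ²/nₕ with Wₕ = Nₕ/50115:
  Dept IV: (17735/50115)²·(1−547/17735)·874/547 = 0.19393008
  Dept III: (13281/50115)²·(1−1057/13281)·1410/1057 = 0.086228886
  Dept II: (19099/50115)²·(1−4505/19099)·2078/4505 = 0.051191782
  → Var(ȳ_str) = 0.33135075.
Var(ȳ_srs) = (1 − 6109/50115)·3431/6109 = 0.49316785.
deff = 0.33135075 / 0.49316785 = 0.6719.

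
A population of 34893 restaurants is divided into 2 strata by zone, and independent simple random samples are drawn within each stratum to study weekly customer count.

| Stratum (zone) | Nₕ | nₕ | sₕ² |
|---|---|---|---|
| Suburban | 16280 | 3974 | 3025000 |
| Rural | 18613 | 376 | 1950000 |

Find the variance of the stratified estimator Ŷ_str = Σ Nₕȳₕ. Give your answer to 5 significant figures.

Var(Ŷ_str) = Σₕ Nₕ²(1 − fₕ)sₕ²/nₕ.
Suburban: 16280²·(1 − 3974/16280)·3025000/3974 = 1.5249964 × 10^11.
Rural: 18613²·(1 − 376/18613)·1950000/376 = 1.760421 × 10^12.
Sum = 1.9129206 × 10^12.

1.9129 × 10^12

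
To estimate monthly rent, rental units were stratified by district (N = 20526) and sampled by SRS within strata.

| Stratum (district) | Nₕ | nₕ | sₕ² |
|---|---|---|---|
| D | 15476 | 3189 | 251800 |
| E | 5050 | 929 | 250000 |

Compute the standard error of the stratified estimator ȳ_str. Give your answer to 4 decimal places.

Var(ȳ_str) = Σₕ Wₕ²(1 − fₕ)sₕ²/nₕ with Wₕ = Nₕ/N, N = 20526.
D: Wₕ = 0.75397057; term = 0.75397057²·(1 − 0.20606100)·251800/3189 = 35.636672.
E: Wₕ = 0.24602943; term = 0.24602943²·(1 − 0.18396040)·250000/929 = 13.292591.
Sum = 48.929263.
SE = √(48.929263) = 6.9949.

6.9949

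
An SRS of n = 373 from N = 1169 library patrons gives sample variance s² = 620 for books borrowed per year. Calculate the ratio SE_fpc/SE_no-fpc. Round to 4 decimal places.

0.8252

f = n/N = 373/1169 = 0.31907613.
SE_no-fpc = √(s²/n) = 1.2892627; SE_fpc = √((1−f)s²/n) = 1.0638753.
Ratio = √(1−f) = 0.82518111.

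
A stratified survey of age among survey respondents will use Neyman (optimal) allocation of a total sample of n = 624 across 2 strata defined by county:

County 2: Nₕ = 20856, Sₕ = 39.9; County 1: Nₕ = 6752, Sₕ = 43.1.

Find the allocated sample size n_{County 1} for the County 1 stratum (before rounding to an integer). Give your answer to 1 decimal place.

Neyman allocation: nₕ = n·NₕSₕ / Σⱼ NⱼSⱼ.
Σ NⱼSⱼ = 20856·39.9 + 6752·43.1 = 1.1231656 × 10^6.
n_{County 1} = 624·6752·43.1 / (1.1231656 × 10^6) = 161.7.

161.7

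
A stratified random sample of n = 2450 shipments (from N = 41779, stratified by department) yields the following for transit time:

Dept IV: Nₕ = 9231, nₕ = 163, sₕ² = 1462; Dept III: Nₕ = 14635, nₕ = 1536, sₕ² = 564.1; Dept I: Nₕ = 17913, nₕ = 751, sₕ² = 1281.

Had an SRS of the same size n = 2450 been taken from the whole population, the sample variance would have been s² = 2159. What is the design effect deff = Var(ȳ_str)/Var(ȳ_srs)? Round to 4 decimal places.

Var(ȳ_str) = Σ Wₕ²(1−fₕ)sₕ²/nₕ with Wₕ = Nₕ/41779:
  Dept IV: (9231/41779)²·(1−163/9231)·1462/163 = 0.43013417
  Dept III: (14635/41779)²·(1−1536/14635)·564.1/1536 = 0.040334778
  Dept I: (17913/41779)²·(1−751/17913)·1281/751 = 0.30042034
  → Var(ȳ_str) = 0.77088929.
Var(ȳ_srs) = (1 − 2450/41779)·2159/2450 = 0.82954781.
deff = 0.77088929 / 0.82954781 = 0.9293.

0.9293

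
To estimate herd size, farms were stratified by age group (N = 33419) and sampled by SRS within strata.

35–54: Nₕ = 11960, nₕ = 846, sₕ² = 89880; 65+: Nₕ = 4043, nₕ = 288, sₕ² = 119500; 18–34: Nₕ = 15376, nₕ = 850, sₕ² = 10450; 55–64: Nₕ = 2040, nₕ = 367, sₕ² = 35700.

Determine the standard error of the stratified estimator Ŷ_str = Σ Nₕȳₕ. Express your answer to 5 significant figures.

Var(Ŷ_str) = Σₕ Nₕ²(1 − fₕ)sₕ²/nₕ.
35–54: 11960²·(1 − 846/11960)·89880/846 = 1.4121937 × 10^10.
65+: 4043²·(1 − 288/4043)·119500/288 = 6.2992537 × 10^9.
18–34: 15376²·(1 − 850/15376)·10450/850 = 2.745913 × 10^9.
55–64: 2040²·(1 − 367/2040)·35700/367 = 3.3199249 × 10^8.
Sum = 2.3499096 × 10^10.
SE = √(2.3499096 × 10^10) = 153290.

153290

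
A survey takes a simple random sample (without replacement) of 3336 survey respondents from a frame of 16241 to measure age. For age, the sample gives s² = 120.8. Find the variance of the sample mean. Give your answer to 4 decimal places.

0.0288

Under SRS without replacement, Var(ȳ) = (1 − f)·s²/n with f = n/N = 3336/16241 = 0.20540607.
Var(ȳ) = (1 − 0.20540607)·120.8/3336 = 0.79459393·0.036211031 = 0.028773066.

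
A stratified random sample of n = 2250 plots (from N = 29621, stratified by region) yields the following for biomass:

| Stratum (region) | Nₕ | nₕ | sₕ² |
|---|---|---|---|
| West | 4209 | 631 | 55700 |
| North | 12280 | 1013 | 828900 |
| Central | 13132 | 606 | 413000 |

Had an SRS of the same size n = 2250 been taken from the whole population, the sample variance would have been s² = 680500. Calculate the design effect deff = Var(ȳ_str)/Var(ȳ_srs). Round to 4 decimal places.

0.9243

Var(ȳ_str) = Σ Wₕ²(1−fₕ)sₕ²/nₕ with Wₕ = Nₕ/29621:
  West: (4209/29621)²·(1−631/4209)·55700/631 = 1.5151152
  North: (12280/29621)²·(1−1013/12280)·828900/1013 = 129.03274
  Central: (13132/29621)²·(1−606/13132)·413000/606 = 127.76776
  → Var(ȳ_str) = 258.31562.
Var(ȳ_srs) = (1 − 2250/29621)·680500/2250 = 279.47088.
deff = 258.31562 / 279.47088 = 0.9243.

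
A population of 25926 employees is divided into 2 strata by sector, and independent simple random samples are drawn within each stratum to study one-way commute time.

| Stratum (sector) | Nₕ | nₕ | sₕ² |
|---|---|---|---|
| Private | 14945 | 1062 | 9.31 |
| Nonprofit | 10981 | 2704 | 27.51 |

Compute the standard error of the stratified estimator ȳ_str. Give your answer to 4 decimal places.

Var(ȳ_str) = Σₕ Wₕ²(1 − fₕ)sₕ²/nₕ with Wₕ = Nₕ/N, N = 25926.
Private: Wₕ = 0.57644835; term = 0.57644835²·(1 − 0.07106056)·9.31/1062 = 0.0027060348.
Nonprofit: Wₕ = 0.42355165; term = 0.42355165²·(1 − 0.24624351)·27.51/2704 = 0.0013757126.
Sum = 0.0040817474.
SE = √(0.0040817474) = 0.0639.

0.0639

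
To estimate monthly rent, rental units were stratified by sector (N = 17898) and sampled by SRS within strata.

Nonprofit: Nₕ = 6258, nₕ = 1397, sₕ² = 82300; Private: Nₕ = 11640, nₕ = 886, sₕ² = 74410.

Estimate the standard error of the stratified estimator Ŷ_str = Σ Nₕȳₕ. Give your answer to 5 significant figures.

110930

Var(Ŷ_str) = Σₕ Nₕ²(1 − fₕ)sₕ²/nₕ.
Nonprofit: 6258²·(1 − 1397/6258)·82300/1397 = 1.7921098 × 10^9.
Private: 11640²·(1 − 886/11640)·74410/886 = 1.0512853 × 10^10.
Sum = 1.2304963 × 10^10.
SE = √(1.2304963 × 10^10) = 110930.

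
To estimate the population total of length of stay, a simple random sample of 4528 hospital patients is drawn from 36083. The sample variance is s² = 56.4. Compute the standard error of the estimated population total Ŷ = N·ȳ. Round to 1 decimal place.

3765.9

Var(Ŷ) = N²·Var(ȳ) = N²·(1 − n/N)·s²/n.
f = 4528/36083 = 0.12548846; Var(ȳ) = 0.87451154·56.4/4528 = 0.010892767.
Var(Ŷ) = 36083² · 0.010892767 = 1.4182196 × 10^7.
SE(Ŷ) = √(1.4182196 × 10^7) = 3765.9.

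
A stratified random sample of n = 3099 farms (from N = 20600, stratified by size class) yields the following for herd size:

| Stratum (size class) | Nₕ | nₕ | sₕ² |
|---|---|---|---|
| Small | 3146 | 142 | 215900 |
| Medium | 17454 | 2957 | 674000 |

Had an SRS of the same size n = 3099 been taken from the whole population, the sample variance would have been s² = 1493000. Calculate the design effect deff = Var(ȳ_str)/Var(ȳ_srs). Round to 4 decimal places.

0.4148

Var(ȳ_str) = Σ Wₕ²(1−fₕ)sₕ²/nₕ with Wₕ = Nₕ/20600:
  Small: (3146/20600)²·(1−142/3146)·215900/142 = 33.860121
  Medium: (17454/20600)²·(1−2957/17454)·674000/2957 = 135.90869
  → Var(ȳ_str) = 169.76881.
Var(ȳ_srs) = (1 − 3099/20600)·1493000/3099 = 409.29258.
deff = 169.76881 / 409.29258 = 0.4148.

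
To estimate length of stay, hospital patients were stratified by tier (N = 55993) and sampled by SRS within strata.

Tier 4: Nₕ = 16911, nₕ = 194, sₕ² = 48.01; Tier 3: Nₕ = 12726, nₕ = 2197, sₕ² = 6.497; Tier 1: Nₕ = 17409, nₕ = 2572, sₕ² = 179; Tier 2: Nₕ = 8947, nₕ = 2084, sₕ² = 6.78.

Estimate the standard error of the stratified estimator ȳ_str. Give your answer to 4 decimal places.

Var(ȳ_str) = Σₕ Wₕ²(1 − fₕ)sₕ²/nₕ with Wₕ = Nₕ/N, N = 55993.
Tier 4: Wₕ = 0.30201990; term = 0.30201990²·(1 − 0.01147182)·48.01/194 = 0.022314653.
Tier 3: Wₕ = 0.22727841; term = 0.22727841²·(1 − 0.17263869)·6.497/2197 = 1.2638466 × 10^-4.
Tier 1: Wₕ = 0.31091386; term = 0.31091386²·(1 − 0.14773967)·179/2572 = 0.005733694.
Tier 2: Wₕ = 0.15978783; term = 0.15978783²·(1 − 0.23292724)·6.78/2084 = 6.3717091 × 10^-5.
Sum = 0.028238449.
SE = √(0.028238449) = 0.1680.

0.1680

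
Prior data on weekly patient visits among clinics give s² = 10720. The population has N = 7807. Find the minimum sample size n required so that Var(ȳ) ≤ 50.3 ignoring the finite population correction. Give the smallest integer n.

214

Without fpc, n₀ = s²/D = 10720/50.3 = 213.1213.
Rounding up, n = 214.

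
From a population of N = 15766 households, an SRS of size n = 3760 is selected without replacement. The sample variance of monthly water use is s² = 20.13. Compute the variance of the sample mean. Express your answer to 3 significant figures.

0.00408

Under SRS without replacement, Var(ȳ) = (1 − f)·s²/n with f = n/N = 3760/15766 = 0.23848789.
Var(ȳ) = (1 − 0.23848789)·20.13/3760 = 0.76151211·0.0053537234 = 0.0040769252.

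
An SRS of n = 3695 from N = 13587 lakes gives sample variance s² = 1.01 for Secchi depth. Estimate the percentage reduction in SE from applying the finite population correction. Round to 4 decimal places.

14.6742

f = n/N = 3695/13587 = 0.27195113.
SE_no-fpc = √(s²/n) = 0.016533069; SE_fpc = √((1−f)s²/n) = 0.01410697.
Ratio = √(1−f) = 0.85325780. Reduction = 100·(1 − 0.85325780) = 14.6742%.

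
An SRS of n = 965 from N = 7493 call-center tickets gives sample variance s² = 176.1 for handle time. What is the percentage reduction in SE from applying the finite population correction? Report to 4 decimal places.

6.6612

f = n/N = 965/7493 = 0.12878687.
SE_no-fpc = √(s²/n) = 0.42718503; SE_fpc = √((1−f)s²/n) = 0.39872937.
Ratio = √(1−f) = 0.93338799. Reduction = 100·(1 − 0.93338799) = 6.6612%.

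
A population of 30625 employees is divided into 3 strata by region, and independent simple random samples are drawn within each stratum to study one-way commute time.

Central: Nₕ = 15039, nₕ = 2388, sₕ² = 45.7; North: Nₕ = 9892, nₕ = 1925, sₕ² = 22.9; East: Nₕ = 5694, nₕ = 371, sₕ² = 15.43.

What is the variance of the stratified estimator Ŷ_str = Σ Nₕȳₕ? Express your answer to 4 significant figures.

5.839 × 10^6

Var(Ŷ_str) = Σₕ Nₕ²(1 − fₕ)sₕ²/nₕ.
Central: 15039²·(1 − 2388/15039)·45.7/2388 = 3.641042 × 10^6.
North: 9892²·(1 − 1925/9892)·22.9/1925 = 937526.76.
East: 5694²·(1 − 371/5694)·15.43/371 = 1.260567 × 10^6.
Sum = 5.8391358 × 10^6.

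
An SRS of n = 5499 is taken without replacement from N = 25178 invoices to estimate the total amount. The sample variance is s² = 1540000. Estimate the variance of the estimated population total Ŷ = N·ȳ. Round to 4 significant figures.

1.388 × 10^11

Var(Ŷ) = N²·Var(ȳ) = N²·(1 − n/N)·s²/n.
f = 5499/25178 = 0.21840496; Var(ȳ) = 0.78159504·1540000/5499 = 218.88641.
Var(Ŷ) = 25178² · 218.88641 = 1.3875903 × 10^11.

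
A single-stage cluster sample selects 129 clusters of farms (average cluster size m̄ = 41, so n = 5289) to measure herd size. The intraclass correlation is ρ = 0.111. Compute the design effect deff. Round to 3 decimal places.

deff = 1 + (41 − 1)·0.111 = 1 + 4.44 = 5.44.

5.440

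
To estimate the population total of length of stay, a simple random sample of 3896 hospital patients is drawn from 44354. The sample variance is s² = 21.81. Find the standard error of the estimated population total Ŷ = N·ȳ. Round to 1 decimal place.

Var(Ŷ) = N²·Var(ȳ) = N²·(1 − n/N)·s²/n.
f = 3896/44354 = 0.08783875; Var(ȳ) = 0.91216125·21.81/3896 = 0.0051063236.
Var(Ŷ) = 44354² · 0.0051063236 = 1.0045555 × 10^7.
SE(Ŷ) = √(1.0045555 × 10^7) = 3169.5.

3169.5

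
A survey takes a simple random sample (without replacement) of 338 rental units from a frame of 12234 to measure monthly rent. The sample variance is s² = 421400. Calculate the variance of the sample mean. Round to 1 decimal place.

Under SRS without replacement, Var(ȳ) = (1 − f)·s²/n with f = n/N = 338/12234 = 0.02762792.
Var(ȳ) = (1 − 0.02762792)·421400/338 = 0.97237208·1246.7456 = 1212.3006.

1212.3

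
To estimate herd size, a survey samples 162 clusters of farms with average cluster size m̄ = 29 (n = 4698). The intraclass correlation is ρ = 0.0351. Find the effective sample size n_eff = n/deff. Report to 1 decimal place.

2369.4

deff = 1 + (29 − 1)·0.0351 = 1 + 0.9828 = 1.9828.
n_eff = 4698 / 1.9828 = 2369.4.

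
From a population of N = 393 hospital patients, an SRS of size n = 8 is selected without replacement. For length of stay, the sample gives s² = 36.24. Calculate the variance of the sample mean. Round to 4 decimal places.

4.4378

Under SRS without replacement, Var(ȳ) = (1 − f)·s²/n with f = n/N = 8/393 = 0.02035623.
Var(ȳ) = (1 − 0.02035623)·36.24/8 = 0.97964377·4.53 = 4.4377863.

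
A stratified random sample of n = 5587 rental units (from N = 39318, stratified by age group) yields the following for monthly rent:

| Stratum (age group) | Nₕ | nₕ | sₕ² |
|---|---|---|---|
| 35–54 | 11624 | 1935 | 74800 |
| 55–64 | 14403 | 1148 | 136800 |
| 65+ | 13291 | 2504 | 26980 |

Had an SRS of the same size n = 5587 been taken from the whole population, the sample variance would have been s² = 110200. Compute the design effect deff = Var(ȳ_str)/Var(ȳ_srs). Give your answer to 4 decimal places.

1.0952

Var(ȳ_str) = Σ Wₕ²(1−fₕ)sₕ²/nₕ with Wₕ = Nₕ/39318:
  35–54: (11624/39318)²·(1−1935/11624)·74800/1935 = 2.8162574
  55–64: (14403/39318)²·(1−1148/14403)·136800/1148 = 14.716145
  65+: (13291/39318)²·(1−2504/13291)·26980/2504 = 0.99927062
  → Var(ȳ_str) = 18.531673.
Var(ȳ_srs) = (1 − 5587/39318)·110200/5587 = 16.921573.
deff = 18.531673 / 16.921573 = 1.0952.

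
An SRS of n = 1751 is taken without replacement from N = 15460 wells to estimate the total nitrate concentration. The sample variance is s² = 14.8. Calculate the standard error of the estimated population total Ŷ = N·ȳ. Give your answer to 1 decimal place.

Var(Ŷ) = N²·Var(ȳ) = N²·(1 − n/N)·s²/n.
f = 1751/15460 = 0.11326003; Var(ȳ) = 0.88673997·14.8/1751 = 0.0074950038.
Var(Ŷ) = 15460² · 0.0074950038 = 1.7913929 × 10^6.
SE(Ŷ) = √(1.7913929 × 10^6) = 1338.4.

1338.4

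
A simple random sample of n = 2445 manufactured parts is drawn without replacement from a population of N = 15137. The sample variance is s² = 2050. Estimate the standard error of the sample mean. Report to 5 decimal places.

0.83846

Under SRS without replacement, Var(ȳ) = (1 − f)·s²/n with f = n/N = 2445/15137 = 0.16152474.
Var(ȳ) = (1 − 0.16152474)·2050/2445 = 0.83847526·0.83844581 = 0.70301607.
SE(ȳ) = √(0.70301607) = 0.83846.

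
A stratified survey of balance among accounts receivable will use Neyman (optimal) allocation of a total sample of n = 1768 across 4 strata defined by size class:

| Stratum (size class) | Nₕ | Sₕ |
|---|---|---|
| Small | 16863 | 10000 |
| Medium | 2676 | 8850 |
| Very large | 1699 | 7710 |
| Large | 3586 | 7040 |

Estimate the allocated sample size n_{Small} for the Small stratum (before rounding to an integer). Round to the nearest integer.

Neyman allocation: nₕ = n·NₕSₕ / Σⱼ NⱼSⱼ.
Σ NⱼSⱼ = 16863·10000 + 2676·8850 + 1699·7710 + 3586·7040 = 2.3065733 × 10^8.
n_{Small} = 1768·16863·10000 / (2.3065733 × 10^8) = 1293.

1293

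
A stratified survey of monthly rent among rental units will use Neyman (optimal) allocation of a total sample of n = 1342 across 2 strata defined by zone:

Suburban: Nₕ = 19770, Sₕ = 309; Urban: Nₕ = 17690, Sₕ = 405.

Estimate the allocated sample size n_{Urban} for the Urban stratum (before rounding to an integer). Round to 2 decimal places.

Neyman allocation: nₕ = n·NₕSₕ / Σⱼ NⱼSⱼ.
Σ NⱼSⱼ = 19770·309 + 17690·405 = 1.327338 × 10^7.
n_{Urban} = 1342·17690·405 / (1.327338 × 10^7) = 724.36.

724.36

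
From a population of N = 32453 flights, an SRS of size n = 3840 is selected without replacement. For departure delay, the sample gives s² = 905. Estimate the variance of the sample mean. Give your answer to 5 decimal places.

0.20779

Under SRS without replacement, Var(ȳ) = (1 − f)·s²/n with f = n/N = 3840/32453 = 0.11832496.
Var(ȳ) = (1 − 0.11832496)·905/3840 = 0.88167504·0.23567708 = 0.2077906.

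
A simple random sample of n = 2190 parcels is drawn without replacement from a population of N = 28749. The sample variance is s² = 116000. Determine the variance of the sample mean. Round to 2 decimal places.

Under SRS without replacement, Var(ȳ) = (1 − f)·s²/n with f = n/N = 2190/28749 = 0.07617656.
Var(ȳ) = (1 − 0.07617656)·116000/2190 = 0.92382344·52.968037 = 48.933114.

48.93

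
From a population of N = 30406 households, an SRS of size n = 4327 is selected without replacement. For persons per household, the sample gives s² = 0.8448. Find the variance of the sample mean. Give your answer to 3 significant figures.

1.67 × 10^-4

Under SRS without replacement, Var(ȳ) = (1 − f)·s²/n with f = n/N = 4327/30406 = 0.14230744.
Var(ȳ) = (1 − 0.14230744)·0.8448/4327 = 0.85769256·1.952392 × 10^-4 = 1.6745521 × 10^-4.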